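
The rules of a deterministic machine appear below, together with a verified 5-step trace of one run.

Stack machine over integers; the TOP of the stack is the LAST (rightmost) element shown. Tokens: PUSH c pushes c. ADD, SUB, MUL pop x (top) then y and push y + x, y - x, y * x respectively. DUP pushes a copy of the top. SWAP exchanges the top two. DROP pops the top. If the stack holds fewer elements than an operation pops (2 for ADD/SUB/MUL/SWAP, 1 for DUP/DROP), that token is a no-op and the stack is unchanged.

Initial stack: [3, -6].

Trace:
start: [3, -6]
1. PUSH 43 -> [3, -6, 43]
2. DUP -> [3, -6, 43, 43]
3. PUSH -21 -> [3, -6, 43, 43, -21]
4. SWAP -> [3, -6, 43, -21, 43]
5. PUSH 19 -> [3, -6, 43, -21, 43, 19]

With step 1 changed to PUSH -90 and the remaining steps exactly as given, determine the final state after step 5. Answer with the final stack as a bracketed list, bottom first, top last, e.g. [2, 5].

(re-executing from step 1 with the substitution; state before step 1: [3, -6])
1. PUSH -90 -> [3, -6, -90]
2. DUP -> [3, -6, -90, -90]
3. PUSH -21 -> [3, -6, -90, -90, -21]
4. SWAP -> [3, -6, -90, -21, -90]
5. PUSH 19 -> [3, -6, -90, -21, -90, 19]

[3, -6, -90, -21, -90, 19]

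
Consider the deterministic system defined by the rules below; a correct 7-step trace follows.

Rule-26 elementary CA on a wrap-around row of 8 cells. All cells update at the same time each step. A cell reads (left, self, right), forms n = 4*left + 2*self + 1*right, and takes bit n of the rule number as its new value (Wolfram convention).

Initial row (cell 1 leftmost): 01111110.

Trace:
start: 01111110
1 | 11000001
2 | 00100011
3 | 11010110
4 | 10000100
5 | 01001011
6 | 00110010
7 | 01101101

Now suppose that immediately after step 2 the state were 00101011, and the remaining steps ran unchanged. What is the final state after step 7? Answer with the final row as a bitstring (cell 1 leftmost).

00101100

state after step 2 := 00101011
3 | 11000010
4 | 10100100
5 | 00011011
6 | 10110010
7 | 00101100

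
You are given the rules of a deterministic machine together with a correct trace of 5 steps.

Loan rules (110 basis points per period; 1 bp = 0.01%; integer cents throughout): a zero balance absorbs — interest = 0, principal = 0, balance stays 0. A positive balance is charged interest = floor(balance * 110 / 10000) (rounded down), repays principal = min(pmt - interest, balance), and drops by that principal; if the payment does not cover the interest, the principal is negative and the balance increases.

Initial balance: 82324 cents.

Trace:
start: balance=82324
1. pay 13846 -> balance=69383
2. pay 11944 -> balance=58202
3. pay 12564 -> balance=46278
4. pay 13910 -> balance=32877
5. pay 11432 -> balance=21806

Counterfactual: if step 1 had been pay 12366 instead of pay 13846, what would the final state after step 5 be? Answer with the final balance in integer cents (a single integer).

(re-executing from step 1 with the substitution; state before step 1: balance=82324)
1. pay 12366 -> balance=70863
2. pay 11944 -> balance=59698
3. pay 12564 -> balance=47790
4. pay 13910 -> balance=34405
5. pay 11432 -> balance=23351

23351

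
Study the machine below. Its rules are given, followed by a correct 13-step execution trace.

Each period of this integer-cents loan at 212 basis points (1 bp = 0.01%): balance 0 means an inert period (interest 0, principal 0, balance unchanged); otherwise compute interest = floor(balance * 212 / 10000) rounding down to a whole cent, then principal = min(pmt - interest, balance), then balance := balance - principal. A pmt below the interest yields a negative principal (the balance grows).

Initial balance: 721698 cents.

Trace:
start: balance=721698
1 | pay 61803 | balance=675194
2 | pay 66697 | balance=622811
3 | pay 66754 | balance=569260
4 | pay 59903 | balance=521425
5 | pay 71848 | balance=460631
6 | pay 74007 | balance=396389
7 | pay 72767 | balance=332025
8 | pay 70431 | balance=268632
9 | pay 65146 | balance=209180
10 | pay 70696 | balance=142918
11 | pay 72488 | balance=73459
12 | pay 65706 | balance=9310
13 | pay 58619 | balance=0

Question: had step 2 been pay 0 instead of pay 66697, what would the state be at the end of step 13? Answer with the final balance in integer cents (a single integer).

(re-executing from step 2 with the substitution; state before step 2: balance=675194)
2 | pay 0 | balance=689508
3 | pay 66754 | balance=637371
4 | pay 59903 | balance=590980
5 | pay 71848 | balance=531660
6 | pay 74007 | balance=468924
7 | pay 72767 | balance=406098
8 | pay 70431 | balance=344276
9 | pay 65146 | balance=286428
10 | pay 70696 | balance=221804
11 | pay 72488 | balance=154018
12 | pay 65706 | balance=91577
13 | pay 58619 | balance=34899

34899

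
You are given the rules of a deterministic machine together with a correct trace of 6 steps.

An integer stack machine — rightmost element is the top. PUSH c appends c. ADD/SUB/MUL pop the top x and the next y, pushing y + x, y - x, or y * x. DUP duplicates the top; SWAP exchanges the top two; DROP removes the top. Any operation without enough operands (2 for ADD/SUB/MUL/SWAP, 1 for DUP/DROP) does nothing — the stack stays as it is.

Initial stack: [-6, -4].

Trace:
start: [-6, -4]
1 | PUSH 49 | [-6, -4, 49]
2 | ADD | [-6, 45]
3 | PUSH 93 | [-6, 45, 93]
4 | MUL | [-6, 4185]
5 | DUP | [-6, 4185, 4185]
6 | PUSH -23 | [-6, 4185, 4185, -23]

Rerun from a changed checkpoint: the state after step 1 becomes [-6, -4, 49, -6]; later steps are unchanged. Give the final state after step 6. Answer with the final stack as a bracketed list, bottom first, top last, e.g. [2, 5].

state after step 1 := [-6, -4, 49, -6]
2 | ADD | [-6, -4, 43]
3 | PUSH 93 | [-6, -4, 43, 93]
4 | MUL | [-6, -4, 3999]
5 | DUP | [-6, -4, 3999, 3999]
6 | PUSH -23 | [-6, -4, 3999, 3999, -23]

[-6, -4, 3999, 3999, -23]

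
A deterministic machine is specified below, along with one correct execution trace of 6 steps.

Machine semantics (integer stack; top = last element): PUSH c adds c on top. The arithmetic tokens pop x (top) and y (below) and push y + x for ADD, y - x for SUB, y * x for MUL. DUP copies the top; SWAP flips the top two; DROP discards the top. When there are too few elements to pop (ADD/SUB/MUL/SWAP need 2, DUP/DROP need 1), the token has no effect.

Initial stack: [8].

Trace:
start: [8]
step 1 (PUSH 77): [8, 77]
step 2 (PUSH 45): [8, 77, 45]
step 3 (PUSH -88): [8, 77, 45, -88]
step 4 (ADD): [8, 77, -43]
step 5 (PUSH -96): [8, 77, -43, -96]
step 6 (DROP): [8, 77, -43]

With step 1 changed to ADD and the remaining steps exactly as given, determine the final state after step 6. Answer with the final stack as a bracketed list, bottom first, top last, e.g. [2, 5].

[8, -43]

(re-executing from step 1 with the substitution; state before step 1: [8])
step 1 (ADD): [8]
step 2 (PUSH 45): [8, 45]
step 3 (PUSH -88): [8, 45, -88]
step 4 (ADD): [8, -43]
step 5 (PUSH -96): [8, -43, -96]
step 6 (DROP): [8, -43]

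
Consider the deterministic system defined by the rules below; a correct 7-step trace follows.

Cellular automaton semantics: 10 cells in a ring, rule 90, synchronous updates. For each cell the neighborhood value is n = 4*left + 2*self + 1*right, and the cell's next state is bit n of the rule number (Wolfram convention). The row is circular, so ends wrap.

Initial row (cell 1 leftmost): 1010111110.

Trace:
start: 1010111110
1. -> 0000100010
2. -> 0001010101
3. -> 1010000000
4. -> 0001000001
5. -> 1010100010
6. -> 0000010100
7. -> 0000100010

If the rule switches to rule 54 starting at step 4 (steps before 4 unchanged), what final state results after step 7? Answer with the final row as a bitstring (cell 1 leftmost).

(re-executing steps 4..7 under rule 54; state before step 4: 1010000000)
4. -> 1111000001
5. -> 0000100010
6. -> 0001110111
7. -> 1010001000

1010001000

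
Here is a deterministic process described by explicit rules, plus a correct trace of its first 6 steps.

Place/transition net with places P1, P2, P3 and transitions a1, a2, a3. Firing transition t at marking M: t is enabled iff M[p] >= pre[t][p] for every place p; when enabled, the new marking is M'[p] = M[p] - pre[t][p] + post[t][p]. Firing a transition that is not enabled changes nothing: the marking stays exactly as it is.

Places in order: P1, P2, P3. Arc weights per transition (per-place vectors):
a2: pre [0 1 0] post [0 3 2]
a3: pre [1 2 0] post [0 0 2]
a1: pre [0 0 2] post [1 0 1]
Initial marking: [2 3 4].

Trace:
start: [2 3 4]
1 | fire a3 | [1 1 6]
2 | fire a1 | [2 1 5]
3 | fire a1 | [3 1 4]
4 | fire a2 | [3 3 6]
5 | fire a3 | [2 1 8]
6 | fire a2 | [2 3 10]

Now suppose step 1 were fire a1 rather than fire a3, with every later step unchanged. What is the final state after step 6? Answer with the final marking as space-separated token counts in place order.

4 5 7

(re-executing from step 1 with the substitution; state before step 1: [2 3 4])
1 | fire a1 | [3 3 3]
2 | fire a1 | [4 3 2]
3 | fire a1 | [5 3 1]
4 | fire a2 | [5 5 3]
5 | fire a3 | [4 3 5]
6 | fire a2 | [4 5 7]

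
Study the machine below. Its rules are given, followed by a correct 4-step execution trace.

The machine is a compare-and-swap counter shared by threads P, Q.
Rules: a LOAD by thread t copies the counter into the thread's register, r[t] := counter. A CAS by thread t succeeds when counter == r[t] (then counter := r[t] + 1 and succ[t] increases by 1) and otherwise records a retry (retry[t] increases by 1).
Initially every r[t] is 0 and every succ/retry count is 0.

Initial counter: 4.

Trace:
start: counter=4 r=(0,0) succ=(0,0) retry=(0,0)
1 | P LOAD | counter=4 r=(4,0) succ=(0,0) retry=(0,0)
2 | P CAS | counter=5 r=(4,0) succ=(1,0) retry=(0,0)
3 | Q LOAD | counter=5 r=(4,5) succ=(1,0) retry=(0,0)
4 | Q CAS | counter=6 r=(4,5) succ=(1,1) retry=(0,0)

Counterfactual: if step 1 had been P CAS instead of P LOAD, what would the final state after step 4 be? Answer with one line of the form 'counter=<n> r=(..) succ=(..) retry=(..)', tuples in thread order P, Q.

(re-executing from step 1 with the substitution; state before step 1: counter=4 r=(0,0) succ=(0,0) retry=(0,0))
1 | P CAS | counter=4 r=(0,0) succ=(0,0) retry=(1,0)
2 | P CAS | counter=4 r=(0,0) succ=(0,0) retry=(2,0)
3 | Q LOAD | counter=4 r=(0,4) succ=(0,0) retry=(2,0)
4 | Q CAS | counter=5 r=(0,4) succ=(0,1) retry=(2,0)

counter=5 r=(0,4) succ=(0,1) retry=(2,0)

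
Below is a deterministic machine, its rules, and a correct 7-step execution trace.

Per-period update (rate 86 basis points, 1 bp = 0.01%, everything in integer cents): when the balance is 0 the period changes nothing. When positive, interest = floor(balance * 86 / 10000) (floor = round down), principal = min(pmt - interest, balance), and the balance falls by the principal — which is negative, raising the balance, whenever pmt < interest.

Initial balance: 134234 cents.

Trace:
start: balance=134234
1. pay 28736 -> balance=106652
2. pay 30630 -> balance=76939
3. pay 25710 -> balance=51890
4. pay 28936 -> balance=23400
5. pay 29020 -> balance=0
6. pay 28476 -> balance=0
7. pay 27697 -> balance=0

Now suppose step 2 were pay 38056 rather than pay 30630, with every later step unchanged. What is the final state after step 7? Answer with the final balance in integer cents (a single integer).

0

(re-executing from step 2 with the substitution; state before step 2: balance=106652)
2. pay 38056 -> balance=69513
3. pay 25710 -> balance=44400
4. pay 28936 -> balance=15845
5. pay 29020 -> balance=0
6. pay 28476 -> balance=0
7. pay 27697 -> balance=0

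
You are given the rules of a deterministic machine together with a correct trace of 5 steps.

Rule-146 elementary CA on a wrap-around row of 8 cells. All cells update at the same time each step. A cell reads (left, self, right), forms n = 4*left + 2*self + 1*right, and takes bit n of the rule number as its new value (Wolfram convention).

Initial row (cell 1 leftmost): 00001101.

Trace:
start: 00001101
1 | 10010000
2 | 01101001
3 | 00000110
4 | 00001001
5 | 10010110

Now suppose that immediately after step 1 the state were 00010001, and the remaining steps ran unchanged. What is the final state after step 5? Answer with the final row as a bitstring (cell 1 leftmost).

state after step 1 := 00010001
2 | 10101010
3 | 00000000
4 | 00000000
5 | 00000000

00000000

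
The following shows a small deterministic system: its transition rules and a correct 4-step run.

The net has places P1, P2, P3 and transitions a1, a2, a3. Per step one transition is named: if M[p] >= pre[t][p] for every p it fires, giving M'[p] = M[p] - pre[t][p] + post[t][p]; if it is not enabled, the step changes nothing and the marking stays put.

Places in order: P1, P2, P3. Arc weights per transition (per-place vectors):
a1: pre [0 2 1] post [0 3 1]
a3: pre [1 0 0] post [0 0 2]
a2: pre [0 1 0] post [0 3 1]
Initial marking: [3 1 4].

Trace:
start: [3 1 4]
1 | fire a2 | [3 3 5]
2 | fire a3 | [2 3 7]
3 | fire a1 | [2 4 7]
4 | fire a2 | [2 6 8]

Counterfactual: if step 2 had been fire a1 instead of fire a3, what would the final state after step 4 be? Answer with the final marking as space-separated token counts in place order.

(re-executing from step 2 with the substitution; state before step 2: [3 3 5])
2 | fire a1 | [3 4 5]
3 | fire a1 | [3 5 5]
4 | fire a2 | [3 7 6]

3 7 6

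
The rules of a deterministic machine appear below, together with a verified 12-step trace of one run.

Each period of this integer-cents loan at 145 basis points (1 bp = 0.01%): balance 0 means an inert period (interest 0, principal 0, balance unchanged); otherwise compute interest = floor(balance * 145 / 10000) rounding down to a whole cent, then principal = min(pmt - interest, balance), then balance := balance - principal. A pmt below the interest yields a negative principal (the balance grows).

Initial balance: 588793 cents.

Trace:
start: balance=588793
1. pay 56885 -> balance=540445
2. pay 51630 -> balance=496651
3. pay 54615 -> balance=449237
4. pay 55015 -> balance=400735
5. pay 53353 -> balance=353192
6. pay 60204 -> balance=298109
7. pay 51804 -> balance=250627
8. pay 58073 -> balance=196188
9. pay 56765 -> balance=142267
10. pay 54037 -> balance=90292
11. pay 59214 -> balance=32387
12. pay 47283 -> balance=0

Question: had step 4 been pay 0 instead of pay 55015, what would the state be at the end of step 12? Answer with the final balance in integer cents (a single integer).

(re-executing from step 4 with the substitution; state before step 4: balance=449237)
4. pay 0 -> balance=455750
5. pay 53353 -> balance=409005
6. pay 60204 -> balance=354731
7. pay 51804 -> balance=308070
8. pay 58073 -> balance=254464
9. pay 56765 -> balance=201388
10. pay 54037 -> balance=150271
11. pay 59214 -> balance=93235
12. pay 47283 -> balance=47303

47303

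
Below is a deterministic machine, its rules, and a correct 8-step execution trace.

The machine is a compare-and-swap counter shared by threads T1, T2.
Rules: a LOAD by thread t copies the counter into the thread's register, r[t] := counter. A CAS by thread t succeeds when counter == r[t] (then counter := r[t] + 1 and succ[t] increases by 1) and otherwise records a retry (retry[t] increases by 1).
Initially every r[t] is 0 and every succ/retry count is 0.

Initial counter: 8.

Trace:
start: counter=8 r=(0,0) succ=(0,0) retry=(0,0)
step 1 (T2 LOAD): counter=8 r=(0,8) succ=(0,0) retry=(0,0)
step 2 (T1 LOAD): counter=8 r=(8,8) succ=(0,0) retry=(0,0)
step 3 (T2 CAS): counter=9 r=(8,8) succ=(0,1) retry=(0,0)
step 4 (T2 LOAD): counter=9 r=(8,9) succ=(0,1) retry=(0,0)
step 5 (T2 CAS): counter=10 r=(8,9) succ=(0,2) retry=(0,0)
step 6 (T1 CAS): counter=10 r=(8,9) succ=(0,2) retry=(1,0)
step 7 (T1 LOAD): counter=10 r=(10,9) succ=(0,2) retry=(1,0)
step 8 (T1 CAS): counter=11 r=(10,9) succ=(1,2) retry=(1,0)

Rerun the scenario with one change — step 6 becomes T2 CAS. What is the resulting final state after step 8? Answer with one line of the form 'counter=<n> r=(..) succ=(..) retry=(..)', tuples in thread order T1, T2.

(re-executing from step 6 with the substitution; state before step 6: counter=10 r=(8,9) succ=(0,2) retry=(0,0))
step 6 (T2 CAS): counter=10 r=(8,9) succ=(0,2) retry=(0,1)
step 7 (T1 LOAD): counter=10 r=(10,9) succ=(0,2) retry=(0,1)
step 8 (T1 CAS): counter=11 r=(10,9) succ=(1,2) retry=(0,1)

counter=11 r=(10,9) succ=(1,2) retry=(0,1)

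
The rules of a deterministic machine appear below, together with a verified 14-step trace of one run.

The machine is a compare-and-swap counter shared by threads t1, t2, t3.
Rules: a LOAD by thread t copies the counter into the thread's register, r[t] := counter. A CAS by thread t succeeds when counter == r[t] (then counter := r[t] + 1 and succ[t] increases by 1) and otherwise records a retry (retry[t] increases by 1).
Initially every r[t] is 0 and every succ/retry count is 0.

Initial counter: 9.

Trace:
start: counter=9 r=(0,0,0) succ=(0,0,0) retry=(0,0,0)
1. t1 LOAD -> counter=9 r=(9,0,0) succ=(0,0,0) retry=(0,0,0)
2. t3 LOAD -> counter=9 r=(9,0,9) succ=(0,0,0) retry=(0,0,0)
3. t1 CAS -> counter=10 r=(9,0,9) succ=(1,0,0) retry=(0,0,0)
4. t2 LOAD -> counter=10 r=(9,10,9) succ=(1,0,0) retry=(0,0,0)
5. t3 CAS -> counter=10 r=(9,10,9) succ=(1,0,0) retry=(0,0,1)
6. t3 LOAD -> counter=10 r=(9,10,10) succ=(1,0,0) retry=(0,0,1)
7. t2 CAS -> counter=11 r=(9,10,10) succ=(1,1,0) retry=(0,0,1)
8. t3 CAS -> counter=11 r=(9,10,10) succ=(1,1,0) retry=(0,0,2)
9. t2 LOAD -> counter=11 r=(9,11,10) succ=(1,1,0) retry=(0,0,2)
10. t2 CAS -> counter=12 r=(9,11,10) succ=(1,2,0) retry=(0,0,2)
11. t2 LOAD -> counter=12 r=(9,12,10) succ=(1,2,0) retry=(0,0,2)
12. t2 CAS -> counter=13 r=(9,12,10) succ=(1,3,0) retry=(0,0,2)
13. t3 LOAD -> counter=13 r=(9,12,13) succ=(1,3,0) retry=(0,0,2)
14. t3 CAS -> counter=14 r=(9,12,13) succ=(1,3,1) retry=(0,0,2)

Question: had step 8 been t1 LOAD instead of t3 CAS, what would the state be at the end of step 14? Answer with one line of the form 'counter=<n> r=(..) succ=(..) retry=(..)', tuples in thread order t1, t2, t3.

(re-executing from step 8 with the substitution; state before step 8: counter=11 r=(9,10,10) succ=(1,1,0) retry=(0,0,1))
8. t1 LOAD -> counter=11 r=(11,10,10) succ=(1,1,0) retry=(0,0,1)
9. t2 LOAD -> counter=11 r=(11,11,10) succ=(1,1,0) retry=(0,0,1)
10. t2 CAS -> counter=12 r=(11,11,10) succ=(1,2,0) retry=(0,0,1)
11. t2 LOAD -> counter=12 r=(11,12,10) succ=(1,2,0) retry=(0,0,1)
12. t2 CAS -> counter=13 r=(11,12,10) succ=(1,3,0) retry=(0,0,1)
13. t3 LOAD -> counter=13 r=(11,12,13) succ=(1,3,0) retry=(0,0,1)
14. t3 CAS -> counter=14 r=(11,12,13) succ=(1,3,1) retry=(0,0,1)

counter=14 r=(11,12,13) succ=(1,3,1) retry=(0,0,1)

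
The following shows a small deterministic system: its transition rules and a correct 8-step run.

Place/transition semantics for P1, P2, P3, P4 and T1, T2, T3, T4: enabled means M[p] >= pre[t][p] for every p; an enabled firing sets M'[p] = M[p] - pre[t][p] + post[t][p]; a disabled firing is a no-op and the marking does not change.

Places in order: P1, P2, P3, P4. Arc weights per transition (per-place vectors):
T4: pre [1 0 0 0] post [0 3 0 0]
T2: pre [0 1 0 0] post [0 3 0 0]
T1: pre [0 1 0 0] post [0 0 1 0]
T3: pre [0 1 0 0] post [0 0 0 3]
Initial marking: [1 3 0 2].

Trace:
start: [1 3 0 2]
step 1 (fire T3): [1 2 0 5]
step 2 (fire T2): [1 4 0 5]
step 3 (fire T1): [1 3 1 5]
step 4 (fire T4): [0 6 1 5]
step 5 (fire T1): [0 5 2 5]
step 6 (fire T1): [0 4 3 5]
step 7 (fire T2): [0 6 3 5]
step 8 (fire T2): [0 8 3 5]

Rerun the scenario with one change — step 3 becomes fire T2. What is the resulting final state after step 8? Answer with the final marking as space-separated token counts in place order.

(re-executing from step 3 with the substitution; state before step 3: [1 4 0 5])
step 3 (fire T2): [1 6 0 5]
step 4 (fire T4): [0 9 0 5]
step 5 (fire T1): [0 8 1 5]
step 6 (fire T1): [0 7 2 5]
step 7 (fire T2): [0 9 2 5]
step 8 (fire T2): [0 11 2 5]

0 11 2 5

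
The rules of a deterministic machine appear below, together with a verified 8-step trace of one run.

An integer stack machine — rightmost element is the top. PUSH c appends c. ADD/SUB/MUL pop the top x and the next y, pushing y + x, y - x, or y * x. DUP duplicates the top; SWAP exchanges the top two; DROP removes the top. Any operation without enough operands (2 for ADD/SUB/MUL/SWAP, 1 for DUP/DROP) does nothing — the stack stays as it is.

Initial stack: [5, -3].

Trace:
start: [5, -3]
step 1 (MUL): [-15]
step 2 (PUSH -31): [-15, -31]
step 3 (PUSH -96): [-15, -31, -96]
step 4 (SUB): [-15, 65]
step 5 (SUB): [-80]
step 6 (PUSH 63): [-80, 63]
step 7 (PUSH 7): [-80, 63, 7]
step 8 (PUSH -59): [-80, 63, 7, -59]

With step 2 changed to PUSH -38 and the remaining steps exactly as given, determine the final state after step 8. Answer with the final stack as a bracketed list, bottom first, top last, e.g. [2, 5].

(re-executing from step 2 with the substitution; state before step 2: [-15])
step 2 (PUSH -38): [-15, -38]
step 3 (PUSH -96): [-15, -38, -96]
step 4 (SUB): [-15, 58]
step 5 (SUB): [-73]
step 6 (PUSH 63): [-73, 63]
step 7 (PUSH 7): [-73, 63, 7]
step 8 (PUSH -59): [-73, 63, 7, -59]

[-73, 63, 7, -59]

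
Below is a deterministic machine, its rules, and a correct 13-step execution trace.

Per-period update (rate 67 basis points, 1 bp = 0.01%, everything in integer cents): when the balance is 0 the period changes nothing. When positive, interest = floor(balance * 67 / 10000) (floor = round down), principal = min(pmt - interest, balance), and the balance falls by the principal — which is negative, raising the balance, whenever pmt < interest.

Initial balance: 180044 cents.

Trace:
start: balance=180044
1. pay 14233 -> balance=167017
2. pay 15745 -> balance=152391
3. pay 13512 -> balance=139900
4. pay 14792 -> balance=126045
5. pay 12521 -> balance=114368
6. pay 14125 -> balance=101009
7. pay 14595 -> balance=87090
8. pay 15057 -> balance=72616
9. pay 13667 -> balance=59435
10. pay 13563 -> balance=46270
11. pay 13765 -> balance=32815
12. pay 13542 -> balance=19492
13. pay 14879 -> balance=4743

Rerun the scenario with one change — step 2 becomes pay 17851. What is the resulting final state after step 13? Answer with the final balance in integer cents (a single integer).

(re-executing from step 2 with the substitution; state before step 2: balance=167017)
2. pay 17851 -> balance=150285
3. pay 13512 -> balance=137779
4. pay 14792 -> balance=123910
5. pay 12521 -> balance=112219
6. pay 14125 -> balance=98845
7. pay 14595 -> balance=84912
8. pay 15057 -> balance=70423
9. pay 13667 -> balance=57227
10. pay 13563 -> balance=44047
11. pay 13765 -> balance=30577
12. pay 13542 -> balance=17239
13. pay 14879 -> balance=2475

2475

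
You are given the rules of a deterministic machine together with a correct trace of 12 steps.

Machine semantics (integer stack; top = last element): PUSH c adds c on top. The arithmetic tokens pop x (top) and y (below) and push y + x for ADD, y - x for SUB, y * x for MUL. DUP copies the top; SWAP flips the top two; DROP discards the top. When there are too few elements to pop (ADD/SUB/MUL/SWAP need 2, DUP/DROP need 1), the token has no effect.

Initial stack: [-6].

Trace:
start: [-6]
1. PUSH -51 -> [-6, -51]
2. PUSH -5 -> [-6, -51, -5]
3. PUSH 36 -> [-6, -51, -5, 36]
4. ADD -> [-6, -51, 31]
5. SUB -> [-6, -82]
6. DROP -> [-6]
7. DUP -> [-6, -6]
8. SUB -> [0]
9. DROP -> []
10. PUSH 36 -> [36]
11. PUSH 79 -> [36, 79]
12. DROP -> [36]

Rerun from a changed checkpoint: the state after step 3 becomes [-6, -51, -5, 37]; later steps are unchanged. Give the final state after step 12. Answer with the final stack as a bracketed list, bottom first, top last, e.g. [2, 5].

[36]

state after step 3 := [-6, -51, -5, 37]
4. ADD -> [-6, -51, 32]
5. SUB -> [-6, -83]
6. DROP -> [-6]
7. DUP -> [-6, -6]
8. SUB -> [0]
9. DROP -> []
10. PUSH 36 -> [36]
11. PUSH 79 -> [36, 79]
12. DROP -> [36]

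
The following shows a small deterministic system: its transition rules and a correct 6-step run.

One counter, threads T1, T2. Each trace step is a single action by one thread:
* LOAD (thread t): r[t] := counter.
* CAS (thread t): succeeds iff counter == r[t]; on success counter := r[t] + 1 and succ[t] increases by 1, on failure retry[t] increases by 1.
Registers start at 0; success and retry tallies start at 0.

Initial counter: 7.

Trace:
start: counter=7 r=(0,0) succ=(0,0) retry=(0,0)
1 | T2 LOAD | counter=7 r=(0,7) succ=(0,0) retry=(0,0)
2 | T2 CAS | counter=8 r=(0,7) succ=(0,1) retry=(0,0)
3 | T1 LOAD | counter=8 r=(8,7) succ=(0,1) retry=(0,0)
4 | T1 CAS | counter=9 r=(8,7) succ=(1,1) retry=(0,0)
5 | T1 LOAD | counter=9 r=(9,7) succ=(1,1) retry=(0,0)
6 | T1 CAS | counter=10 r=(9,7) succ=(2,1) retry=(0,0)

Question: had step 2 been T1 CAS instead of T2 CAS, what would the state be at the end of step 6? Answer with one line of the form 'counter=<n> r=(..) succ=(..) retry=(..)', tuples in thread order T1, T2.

(re-executing from step 2 with the substitution; state before step 2: counter=7 r=(0,7) succ=(0,0) retry=(0,0))
2 | T1 CAS | counter=7 r=(0,7) succ=(0,0) retry=(1,0)
3 | T1 LOAD | counter=7 r=(7,7) succ=(0,0) retry=(1,0)
4 | T1 CAS | counter=8 r=(7,7) succ=(1,0) retry=(1,0)
5 | T1 LOAD | counter=8 r=(8,7) succ=(1,0) retry=(1,0)
6 | T1 CAS | counter=9 r=(8,7) succ=(2,0) retry=(1,0)

counter=9 r=(8,7) succ=(2,0) retry=(1,0)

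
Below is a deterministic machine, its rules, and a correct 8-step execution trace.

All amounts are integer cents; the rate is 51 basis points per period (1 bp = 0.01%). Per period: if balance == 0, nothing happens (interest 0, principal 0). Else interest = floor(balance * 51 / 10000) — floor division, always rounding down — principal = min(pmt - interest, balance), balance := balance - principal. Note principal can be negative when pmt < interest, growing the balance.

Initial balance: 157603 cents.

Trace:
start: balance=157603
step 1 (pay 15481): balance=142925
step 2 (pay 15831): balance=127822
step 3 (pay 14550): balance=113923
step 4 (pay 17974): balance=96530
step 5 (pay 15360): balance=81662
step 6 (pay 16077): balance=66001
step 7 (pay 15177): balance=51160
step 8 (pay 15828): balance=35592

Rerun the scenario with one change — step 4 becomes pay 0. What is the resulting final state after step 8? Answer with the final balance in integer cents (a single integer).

(re-executing from step 4 with the substitution; state before step 4: balance=113923)
step 4 (pay 0): balance=114504
step 5 (pay 15360): balance=99727
step 6 (pay 16077): balance=84158
step 7 (pay 15177): balance=69410
step 8 (pay 15828): balance=53935

53935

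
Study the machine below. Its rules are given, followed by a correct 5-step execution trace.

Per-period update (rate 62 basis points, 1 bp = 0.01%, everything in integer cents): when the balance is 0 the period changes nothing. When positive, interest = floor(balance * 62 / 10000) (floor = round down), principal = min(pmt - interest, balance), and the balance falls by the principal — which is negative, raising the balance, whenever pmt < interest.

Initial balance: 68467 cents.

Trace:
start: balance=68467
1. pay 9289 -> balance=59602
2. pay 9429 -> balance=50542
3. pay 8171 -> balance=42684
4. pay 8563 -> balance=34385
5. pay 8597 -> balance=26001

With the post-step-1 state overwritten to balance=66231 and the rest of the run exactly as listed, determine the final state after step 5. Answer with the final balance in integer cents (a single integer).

32796

state after step 1 := balance=66231
2. pay 9429 -> balance=57212
3. pay 8171 -> balance=49395
4. pay 8563 -> balance=41138
5. pay 8597 -> balance=32796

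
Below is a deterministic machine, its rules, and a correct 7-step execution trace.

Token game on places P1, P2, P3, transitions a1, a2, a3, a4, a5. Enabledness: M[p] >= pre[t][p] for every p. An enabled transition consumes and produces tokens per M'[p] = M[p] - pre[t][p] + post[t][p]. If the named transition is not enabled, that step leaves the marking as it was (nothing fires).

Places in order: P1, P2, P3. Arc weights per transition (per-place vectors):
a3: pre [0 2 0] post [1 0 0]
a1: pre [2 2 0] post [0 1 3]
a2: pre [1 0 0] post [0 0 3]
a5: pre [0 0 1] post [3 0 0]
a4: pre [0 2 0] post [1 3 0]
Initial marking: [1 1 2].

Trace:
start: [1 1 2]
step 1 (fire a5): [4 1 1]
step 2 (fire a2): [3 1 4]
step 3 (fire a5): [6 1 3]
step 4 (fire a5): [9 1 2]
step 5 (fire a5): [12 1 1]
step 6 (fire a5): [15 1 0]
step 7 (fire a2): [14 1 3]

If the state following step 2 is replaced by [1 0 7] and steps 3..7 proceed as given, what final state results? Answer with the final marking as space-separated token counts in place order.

state after step 2 := [1 0 7]
step 3 (fire a5): [4 0 6]
step 4 (fire a5): [7 0 5]
step 5 (fire a5): [10 0 4]
step 6 (fire a5): [13 0 3]
step 7 (fire a2): [12 0 6]

12 0 6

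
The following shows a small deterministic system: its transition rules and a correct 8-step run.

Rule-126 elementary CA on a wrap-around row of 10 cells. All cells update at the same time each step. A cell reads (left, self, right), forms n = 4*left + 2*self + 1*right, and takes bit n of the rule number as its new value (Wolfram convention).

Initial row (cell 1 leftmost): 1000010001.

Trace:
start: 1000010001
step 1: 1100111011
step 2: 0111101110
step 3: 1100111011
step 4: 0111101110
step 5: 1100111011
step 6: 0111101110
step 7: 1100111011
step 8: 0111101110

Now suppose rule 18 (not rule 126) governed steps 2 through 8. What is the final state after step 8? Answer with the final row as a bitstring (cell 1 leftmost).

1011010000

(re-executing steps 2..8 under rule 18; state before step 2: 1100111011)
step 2: 0011000000
step 3: 0100100000
step 4: 1011010000
step 5: 0000001001
step 6: 1000010110
step 7: 0100100000
step 8: 1011010000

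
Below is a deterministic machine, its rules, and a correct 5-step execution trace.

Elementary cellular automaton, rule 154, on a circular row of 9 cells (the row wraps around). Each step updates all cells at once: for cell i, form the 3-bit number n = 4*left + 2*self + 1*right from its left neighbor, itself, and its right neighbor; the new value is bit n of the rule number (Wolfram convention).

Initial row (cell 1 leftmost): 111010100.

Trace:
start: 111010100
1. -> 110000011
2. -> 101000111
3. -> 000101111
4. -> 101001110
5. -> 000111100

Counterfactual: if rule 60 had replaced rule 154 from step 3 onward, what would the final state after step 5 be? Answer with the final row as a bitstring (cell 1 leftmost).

(re-executing steps 3..5 under rule 60; state before step 3: 101000111)
3. -> 011100100
4. -> 010010110
5. -> 011011101

011011101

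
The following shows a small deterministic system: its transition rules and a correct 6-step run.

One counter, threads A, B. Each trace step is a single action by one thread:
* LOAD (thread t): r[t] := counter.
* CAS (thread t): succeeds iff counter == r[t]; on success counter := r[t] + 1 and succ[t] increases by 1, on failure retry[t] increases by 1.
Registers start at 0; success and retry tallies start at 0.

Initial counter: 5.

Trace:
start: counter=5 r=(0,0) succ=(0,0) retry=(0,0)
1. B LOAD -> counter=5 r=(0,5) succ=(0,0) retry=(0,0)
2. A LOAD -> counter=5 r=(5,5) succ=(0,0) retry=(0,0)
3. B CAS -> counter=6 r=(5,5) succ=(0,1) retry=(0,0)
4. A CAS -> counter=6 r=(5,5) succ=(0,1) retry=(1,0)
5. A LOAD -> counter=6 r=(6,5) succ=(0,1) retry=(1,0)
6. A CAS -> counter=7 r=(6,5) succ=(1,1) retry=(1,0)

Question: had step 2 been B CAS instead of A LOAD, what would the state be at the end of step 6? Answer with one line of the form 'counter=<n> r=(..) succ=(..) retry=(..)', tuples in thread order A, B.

(re-executing from step 2 with the substitution; state before step 2: counter=5 r=(0,5) succ=(0,0) retry=(0,0))
2. B CAS -> counter=6 r=(0,5) succ=(0,1) retry=(0,0)
3. B CAS -> counter=6 r=(0,5) succ=(0,1) retry=(0,1)
4. A CAS -> counter=6 r=(0,5) succ=(0,1) retry=(1,1)
5. A LOAD -> counter=6 r=(6,5) succ=(0,1) retry=(1,1)
6. A CAS -> counter=7 r=(6,5) succ=(1,1) retry=(1,1)

counter=7 r=(6,5) succ=(1,1) retry=(1,1)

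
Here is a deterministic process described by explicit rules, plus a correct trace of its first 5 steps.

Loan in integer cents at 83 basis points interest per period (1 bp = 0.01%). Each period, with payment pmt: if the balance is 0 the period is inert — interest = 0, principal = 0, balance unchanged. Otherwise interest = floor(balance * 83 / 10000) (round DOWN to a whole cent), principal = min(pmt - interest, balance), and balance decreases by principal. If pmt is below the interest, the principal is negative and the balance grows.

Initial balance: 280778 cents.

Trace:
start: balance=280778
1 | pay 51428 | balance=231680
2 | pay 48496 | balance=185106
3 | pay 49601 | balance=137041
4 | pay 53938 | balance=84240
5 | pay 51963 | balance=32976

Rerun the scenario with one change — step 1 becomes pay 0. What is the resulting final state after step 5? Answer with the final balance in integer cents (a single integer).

86132

(re-executing from step 1 with the substitution; state before step 1: balance=280778)
1 | pay 0 | balance=283108
2 | pay 48496 | balance=236961
3 | pay 49601 | balance=189326
4 | pay 53938 | balance=136959
5 | pay 51963 | balance=86132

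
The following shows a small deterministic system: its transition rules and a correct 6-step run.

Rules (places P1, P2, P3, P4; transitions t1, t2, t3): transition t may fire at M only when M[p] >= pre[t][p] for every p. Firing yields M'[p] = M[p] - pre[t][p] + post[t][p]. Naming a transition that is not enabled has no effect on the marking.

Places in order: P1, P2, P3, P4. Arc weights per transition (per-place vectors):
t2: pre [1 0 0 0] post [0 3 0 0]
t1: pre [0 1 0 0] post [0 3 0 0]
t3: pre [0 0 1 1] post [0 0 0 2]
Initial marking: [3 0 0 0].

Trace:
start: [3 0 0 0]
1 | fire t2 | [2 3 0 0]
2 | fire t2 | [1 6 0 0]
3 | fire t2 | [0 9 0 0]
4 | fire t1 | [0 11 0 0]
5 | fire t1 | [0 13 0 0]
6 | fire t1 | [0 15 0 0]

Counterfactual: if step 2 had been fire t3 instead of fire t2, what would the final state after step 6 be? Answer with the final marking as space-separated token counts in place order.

(re-executing from step 2 with the substitution; state before step 2: [2 3 0 0])
2 | fire t3 | [2 3 0 0]
3 | fire t2 | [1 6 0 0]
4 | fire t1 | [1 8 0 0]
5 | fire t1 | [1 10 0 0]
6 | fire t1 | [1 12 0 0]

1 12 0 0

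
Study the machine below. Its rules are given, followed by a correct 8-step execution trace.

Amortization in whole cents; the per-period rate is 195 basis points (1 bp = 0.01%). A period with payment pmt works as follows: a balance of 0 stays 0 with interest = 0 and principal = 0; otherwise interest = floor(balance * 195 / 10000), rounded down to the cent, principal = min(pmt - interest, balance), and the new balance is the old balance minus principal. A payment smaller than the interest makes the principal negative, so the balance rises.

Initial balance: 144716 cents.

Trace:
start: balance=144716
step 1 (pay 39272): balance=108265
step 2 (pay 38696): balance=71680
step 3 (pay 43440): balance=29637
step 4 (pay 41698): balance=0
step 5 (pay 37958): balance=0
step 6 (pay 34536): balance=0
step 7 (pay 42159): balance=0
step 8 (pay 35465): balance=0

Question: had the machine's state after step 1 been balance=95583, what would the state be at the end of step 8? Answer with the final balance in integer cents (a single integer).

state after step 1 := balance=95583
step 2 (pay 38696): balance=58750
step 3 (pay 43440): balance=16455
step 4 (pay 41698): balance=0
step 5 (pay 37958): balance=0
step 6 (pay 34536): balance=0
step 7 (pay 42159): balance=0
step 8 (pay 35465): balance=0

0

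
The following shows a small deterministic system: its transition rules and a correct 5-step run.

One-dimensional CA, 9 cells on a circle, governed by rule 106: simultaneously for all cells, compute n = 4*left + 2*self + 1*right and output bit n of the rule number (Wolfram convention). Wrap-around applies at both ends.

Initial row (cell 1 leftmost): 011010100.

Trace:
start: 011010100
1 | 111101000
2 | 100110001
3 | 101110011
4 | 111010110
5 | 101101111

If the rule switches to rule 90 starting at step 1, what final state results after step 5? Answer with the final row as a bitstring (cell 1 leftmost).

(re-executing steps 1..5 under rule 90; state before step 1: 011010100)
1 | 111000010
2 | 101100100
3 | 001111011
4 | 111001011
5 | 001110010

001110010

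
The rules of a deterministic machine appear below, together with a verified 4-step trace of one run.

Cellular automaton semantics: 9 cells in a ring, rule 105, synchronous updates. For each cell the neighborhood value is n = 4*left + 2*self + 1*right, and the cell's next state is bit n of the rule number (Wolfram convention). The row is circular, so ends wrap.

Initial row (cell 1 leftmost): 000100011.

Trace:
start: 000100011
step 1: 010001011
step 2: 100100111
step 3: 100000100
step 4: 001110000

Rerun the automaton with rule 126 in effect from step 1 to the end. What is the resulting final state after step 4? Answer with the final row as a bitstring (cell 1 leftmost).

111011100

(re-executing steps 1..4 under rule 126; state before step 1: 000100011)
step 1: 101110111
step 2: 111011100
step 3: 101110111
step 4: 111011100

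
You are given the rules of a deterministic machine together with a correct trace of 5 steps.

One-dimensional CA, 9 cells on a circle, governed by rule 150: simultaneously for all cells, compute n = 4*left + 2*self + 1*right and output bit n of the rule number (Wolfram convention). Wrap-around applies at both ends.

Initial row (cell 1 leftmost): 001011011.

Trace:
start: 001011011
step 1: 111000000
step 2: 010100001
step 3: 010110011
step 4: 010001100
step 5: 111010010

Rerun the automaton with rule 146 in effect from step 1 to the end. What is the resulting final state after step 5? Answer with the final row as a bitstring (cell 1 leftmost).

(re-executing steps 1..5 under rule 146; state before step 1: 001011011)
step 1: 110000000
step 2: 001000001
step 3: 110100010
step 4: 000010100
step 5: 000100010

000100010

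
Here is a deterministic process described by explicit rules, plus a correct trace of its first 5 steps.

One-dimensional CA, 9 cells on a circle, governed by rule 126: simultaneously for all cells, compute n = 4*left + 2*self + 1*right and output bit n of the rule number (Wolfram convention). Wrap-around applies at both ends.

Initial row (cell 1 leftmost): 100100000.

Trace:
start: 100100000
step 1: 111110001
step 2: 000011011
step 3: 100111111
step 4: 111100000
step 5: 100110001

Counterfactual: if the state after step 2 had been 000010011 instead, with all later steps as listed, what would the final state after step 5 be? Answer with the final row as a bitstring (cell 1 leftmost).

state after step 2 := 000010011
step 3: 100111111
step 4: 111100000
step 5: 100110001

100110001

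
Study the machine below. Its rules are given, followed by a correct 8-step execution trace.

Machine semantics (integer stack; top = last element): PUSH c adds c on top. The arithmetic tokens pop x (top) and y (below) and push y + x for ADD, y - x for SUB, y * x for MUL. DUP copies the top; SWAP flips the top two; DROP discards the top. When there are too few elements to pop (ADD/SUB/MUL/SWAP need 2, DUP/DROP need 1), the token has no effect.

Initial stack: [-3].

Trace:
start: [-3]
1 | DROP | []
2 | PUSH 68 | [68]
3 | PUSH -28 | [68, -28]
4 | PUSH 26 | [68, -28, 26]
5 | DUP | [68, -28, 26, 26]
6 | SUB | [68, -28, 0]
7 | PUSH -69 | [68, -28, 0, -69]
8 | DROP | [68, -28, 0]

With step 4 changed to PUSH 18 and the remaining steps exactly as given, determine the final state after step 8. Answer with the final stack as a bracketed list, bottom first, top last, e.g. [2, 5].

[68, -28, 0]

(re-executing from step 4 with the substitution; state before step 4: [68, -28])
4 | PUSH 18 | [68, -28, 18]
5 | DUP | [68, -28, 18, 18]
6 | SUB | [68, -28, 0]
7 | PUSH -69 | [68, -28, 0, -69]
8 | DROP | [68, -28, 0]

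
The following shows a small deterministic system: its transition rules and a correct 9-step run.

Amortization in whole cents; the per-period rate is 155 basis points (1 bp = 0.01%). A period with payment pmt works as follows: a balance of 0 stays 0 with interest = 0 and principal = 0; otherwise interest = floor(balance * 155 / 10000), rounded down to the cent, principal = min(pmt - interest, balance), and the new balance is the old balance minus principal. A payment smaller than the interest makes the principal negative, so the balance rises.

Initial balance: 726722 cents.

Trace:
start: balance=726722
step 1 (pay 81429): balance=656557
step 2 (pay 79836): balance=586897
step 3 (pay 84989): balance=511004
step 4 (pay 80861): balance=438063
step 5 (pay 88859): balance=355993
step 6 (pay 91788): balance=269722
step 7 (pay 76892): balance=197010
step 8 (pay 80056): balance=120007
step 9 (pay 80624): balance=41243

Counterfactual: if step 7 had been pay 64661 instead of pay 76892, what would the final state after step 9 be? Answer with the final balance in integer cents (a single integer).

(re-executing from step 7 with the substitution; state before step 7: balance=269722)
step 7 (pay 64661): balance=209241
step 8 (pay 80056): balance=132428
step 9 (pay 80624): balance=53856

53856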